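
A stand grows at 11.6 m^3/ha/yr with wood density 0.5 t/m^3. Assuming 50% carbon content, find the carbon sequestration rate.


C = 11.6 * 0.5 * 0.5 = 2.90 t C/ha/yr

2.90 t C/ha/yr


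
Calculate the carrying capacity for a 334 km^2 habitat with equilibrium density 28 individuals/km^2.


K = 28 * 334 = 9352 individuals

9352 individuals


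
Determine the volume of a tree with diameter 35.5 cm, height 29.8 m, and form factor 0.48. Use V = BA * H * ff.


(D/200)^2 = (35.5/200)^2 = 0.1775^2 = 0.03150625
BA = 3.141593 * 0.03150625 = 0.0989798 m^2
V = 0.0989798 * 29.8 * 0.48 = 1.41581 ≈ 1.416 m^3

1.416 m^3


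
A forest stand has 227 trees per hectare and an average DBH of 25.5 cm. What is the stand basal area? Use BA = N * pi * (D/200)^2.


(D/200)^2 = (25.5/200)^2 = 0.1275^2 = 0.01625625
Individual BA = 3.141593 * 0.01625625 = 0.0510705 m^2
Stand BA = 227 * 0.0510705 = 11.5930 ≈ 11.59 m^2/ha

11.59 m^2/ha


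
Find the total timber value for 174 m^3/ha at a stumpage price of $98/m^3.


Value = 174 * 98 = $17052/ha

$17052/ha


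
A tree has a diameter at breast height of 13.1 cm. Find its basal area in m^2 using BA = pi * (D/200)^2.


D/200 = 13.1/200 = 0.0655 m
(D/200)^2 = 0.0655^2 = 0.00429025
BA = 3.141593 * 0.00429025 = 0.0134782 ≈ 0.0135 m^2

0.0135 m^2


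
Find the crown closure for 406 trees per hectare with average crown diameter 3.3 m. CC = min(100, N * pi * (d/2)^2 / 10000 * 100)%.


(d/2)^2 = (3.3/2)^2 = 1.65^2 = 2.7225
Crown area = 3.141593 * 2.7225 = 8.55299 m^2
N * area / 10000 * 100 = 406 * 8.55299 / 10000 * 100 = 34.7251
CC = min(100, 34.7251) = 34.7251 ≈ 34.7%

34.7%


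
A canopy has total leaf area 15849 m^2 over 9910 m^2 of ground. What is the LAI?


LAI = 15849 / 9910 = 1.5993 ≈ 1.60

1.60


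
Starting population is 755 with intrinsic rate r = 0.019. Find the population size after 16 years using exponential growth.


r*t = 0.019 * 16 = 0.304
exp(0.304) = 1.35527
N = 755 * 1.35527 = 1023.23 ≈ 1023

1023


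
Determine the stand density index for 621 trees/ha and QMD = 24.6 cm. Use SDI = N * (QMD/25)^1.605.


QMD/25 = 24.6/25 = 0.984
(0.984)^1.605 = exp(1.605 * ln(0.984)) = exp(1.605 * (-0.0161294)) = exp(-0.0258877) = 0.974445
SDI = 621 * 0.974445 = 605.130 ≈ 605

605


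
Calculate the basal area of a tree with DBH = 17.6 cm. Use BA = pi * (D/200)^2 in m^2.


D/200 = 17.6/200 = 0.088 m
(D/200)^2 = 0.088^2 = 0.007744
BA = 3.141593 * 0.007744 = 0.0243285 ≈ 0.0243 m^2

0.0243 m^2


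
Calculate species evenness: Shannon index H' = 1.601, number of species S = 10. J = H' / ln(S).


ln(10) = 2.30259
J = H' / ln(S) = 1.601 / 2.30259 = 0.695304 ≈ 0.6953

0.6953


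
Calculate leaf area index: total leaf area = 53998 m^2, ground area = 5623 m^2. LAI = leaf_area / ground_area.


LAI = 53998 / 5623 = 9.6031 ≈ 9.60

9.60


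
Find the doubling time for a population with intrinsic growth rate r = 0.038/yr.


td = ln(2) / 0.038 = 0.693147 / 0.038 = 18.2407 ≈ 18.2 years

18.2 years


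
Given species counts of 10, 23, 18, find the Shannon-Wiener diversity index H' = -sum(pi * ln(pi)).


Total N = 10 + 23 + 18 = 51
Per-species terms:
  p = 10/51 = 0.196078; ln(p) = -1.629243; p*ln(p) = 0.196078 * (-1.629243) = -0.319459
  p = 23/51 = 0.450980; ln(p) = -0.796332; p*ln(p) = 0.450980 * (-0.796332) = -0.359130
  p = 18/51 = 0.352941; ln(p) = -1.041454; p*ln(p) = 0.352941 * (-1.041454) = -0.367572
sum(p*ln(p)) = (-0.319459) + (-0.359130) + (-0.367572) = -1.046161
H' = -(-1.046161) = 1.046161 ≈ 1.0462

1.0462


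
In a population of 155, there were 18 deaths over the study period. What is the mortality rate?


Mortality rate = 18 / 155 = 0.116129 ≈ 0.1161

0.1161


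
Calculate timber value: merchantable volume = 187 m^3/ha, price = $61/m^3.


Value = 187 * 61 = $11407/ha

$11407/ha


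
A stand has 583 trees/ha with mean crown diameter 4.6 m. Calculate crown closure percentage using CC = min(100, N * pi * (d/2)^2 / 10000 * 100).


(d/2)^2 = (4.6/2)^2 = 2.3^2 = 5.29
Crown area = 3.141593 * 5.29 = 16.6190 m^2
N * area / 10000 * 100 = 583 * 16.6190 / 10000 * 100 = 96.8888
CC = min(100, 96.8888) = 96.8888 ≈ 96.9%

96.9%


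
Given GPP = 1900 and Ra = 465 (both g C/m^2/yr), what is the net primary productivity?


NPP = GPP - Ra = 1900 - 465 = 1435 g C/m^2/yr

1435 g C/m^2/yr


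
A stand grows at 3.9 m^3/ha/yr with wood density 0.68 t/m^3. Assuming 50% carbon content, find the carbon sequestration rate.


C = 3.9 * 0.68 * 0.5 = 1.326 ≈ 1.33 t C/ha/yr

1.33 t C/ha/yr


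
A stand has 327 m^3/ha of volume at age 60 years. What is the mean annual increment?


MAI = 327 / 60 = 5.45 m^3/ha/yr

5.45 m^3/ha/yr


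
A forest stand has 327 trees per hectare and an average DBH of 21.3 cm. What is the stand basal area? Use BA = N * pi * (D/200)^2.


(D/200)^2 = (21.3/200)^2 = 0.1065^2 = 0.01134225
Individual BA = 3.141593 * 0.01134225 = 0.0356327 m^2
Stand BA = 327 * 0.0356327 = 11.6519 ≈ 11.65 m^2/ha

11.65 m^2/ha


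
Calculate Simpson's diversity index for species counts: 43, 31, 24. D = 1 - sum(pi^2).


Total N = 43 + 31 + 24 = 98
Per-species terms:
  p = 43/98 = 0.438776; p^2 = 0.438776^2 = 0.192524
  p = 31/98 = 0.316327; p^2 = 0.316327^2 = 0.100063
  p = 24/98 = 0.244898; p^2 = 0.244898^2 = 0.059975
sum(p^2) = 0.192524 + 0.100063 + 0.059975 = 0.352562
D = 1 - 0.352562 = 0.647438 ≈ 0.6474

0.6474


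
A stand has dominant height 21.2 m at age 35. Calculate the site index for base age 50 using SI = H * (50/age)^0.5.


50/35 = 1.42857
(1.42857)^0.5 = 1.19523
SI = 21.2 * 1.19523 = 25.3389 ≈ 25.3 m

25.3 m


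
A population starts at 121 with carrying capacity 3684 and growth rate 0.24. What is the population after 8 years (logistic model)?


(K - N0)/N0 = (3684 - 121)/121 = 3563/121 = 29.4463
r*t = 0.24 * 8 = 1.92; exp(-1.92) = 0.146607
29.4463 * 0.146607 = 4.31703
1 + 4.31703 = 5.31703
N = 3684 / 5.31703 = 692.868 ≈ 693

693


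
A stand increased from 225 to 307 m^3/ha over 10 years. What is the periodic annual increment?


PAI = (V2 - V1) / period = (307 - 225) / 10 = 82 / 10 = 8.20 m^3/ha/yr

8.20 m^3/ha/yr


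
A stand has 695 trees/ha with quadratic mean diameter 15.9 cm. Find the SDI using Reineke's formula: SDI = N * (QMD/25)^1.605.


QMD/25 = 15.9/25 = 0.636
(0.636)^1.605 = exp(1.605 * ln(0.636)) = exp(1.605 * (-0.452557)) = exp(-0.726354) = 0.483669
SDI = 695 * 0.483669 = 336.150 ≈ 336

336


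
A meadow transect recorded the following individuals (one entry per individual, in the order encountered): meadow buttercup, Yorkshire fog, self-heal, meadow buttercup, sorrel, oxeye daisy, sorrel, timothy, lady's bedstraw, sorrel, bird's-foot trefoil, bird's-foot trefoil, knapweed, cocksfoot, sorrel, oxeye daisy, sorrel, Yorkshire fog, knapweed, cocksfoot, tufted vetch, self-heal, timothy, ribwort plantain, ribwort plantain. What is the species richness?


Total individuals logged = 25
Distinct species (count of individuals): meadow buttercup (2), Yorkshire fog (2), self-heal (2), sorrel (5), oxeye daisy (2), timothy (2), lady's bedstraw (1), bird's-foot trefoil (2), knapweed (2), cocksfoot (2), tufted vetch (1), ribwort plantain (2)
Species richness = number of distinct species = 12

12


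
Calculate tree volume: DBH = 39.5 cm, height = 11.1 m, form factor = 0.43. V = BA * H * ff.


(D/200)^2 = (39.5/200)^2 = 0.1975^2 = 0.03900625
BA = 3.141593 * 0.03900625 = 0.122542 m^2
V = 0.122542 * 11.1 * 0.43 = 0.584893 ≈ 0.585 m^3

0.585 m^3


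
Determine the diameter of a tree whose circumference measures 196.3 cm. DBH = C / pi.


DBH = C / pi = 196.3 / 3.141593 = 62.4842 ≈ 62.48 cm

62.48 cm


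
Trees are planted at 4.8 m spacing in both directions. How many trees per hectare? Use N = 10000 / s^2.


N = 10000 / 4.8^2 = 10000 / 23.04 = 434.028 ≈ 434 trees/ha

434 trees/ha


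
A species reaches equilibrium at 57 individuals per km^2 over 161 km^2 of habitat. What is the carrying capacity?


K = 57 * 161 = 9177 individuals

9177 individuals


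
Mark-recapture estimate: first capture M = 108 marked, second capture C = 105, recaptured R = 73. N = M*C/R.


N = M * C / R = 108 * 105 / 73 = 11340 / 73 = 155.34 ≈ 155

155 individuals


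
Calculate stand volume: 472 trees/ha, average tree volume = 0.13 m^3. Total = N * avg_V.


V_stand = 472 * 0.13 = 61.36 ≈ 61.4 m^3/ha

61.4 m^3/ha


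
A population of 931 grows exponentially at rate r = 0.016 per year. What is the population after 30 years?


r*t = 0.016 * 30 = 0.48
exp(0.48) = 1.61607
N = 931 * 1.61607 = 1504.56 ≈ 1505

1505


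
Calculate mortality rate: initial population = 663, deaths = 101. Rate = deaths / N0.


Mortality rate = 101 / 663 = 0.152338 ≈ 0.1523

0.1523


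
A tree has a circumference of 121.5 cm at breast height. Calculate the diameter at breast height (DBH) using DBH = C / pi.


DBH = C / pi = 121.5 / 3.141593 = 38.6746 ≈ 38.67 cm

38.67 cm


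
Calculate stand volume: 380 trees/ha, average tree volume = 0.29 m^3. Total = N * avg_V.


V_stand = 380 * 0.29 = 110.2 m^3/ha

110.2 m^3/ha


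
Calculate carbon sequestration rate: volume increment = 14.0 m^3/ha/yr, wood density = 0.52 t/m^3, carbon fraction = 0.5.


C = 14.0 * 0.52 * 0.5 = 3.64 t C/ha/yr

3.64 t C/ha/yr


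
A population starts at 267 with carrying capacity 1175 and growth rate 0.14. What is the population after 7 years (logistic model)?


(K - N0)/N0 = (1175 - 267)/267 = 908/267 = 3.40075
r*t = 0.14 * 7 = 0.98; exp(-0.98) = 0.375311
3.40075 * 0.375311 = 1.27634
1 + 1.27634 = 2.27634
N = 1175 / 2.27634 = 516.179 ≈ 516

516


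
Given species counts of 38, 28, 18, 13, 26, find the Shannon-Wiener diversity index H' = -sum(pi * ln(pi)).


Total N = 38 + 28 + 18 + 13 + 26 = 123
Per-species terms:
  p = 38/123 = 0.308943; ln(p) = -1.174598; p*ln(p) = 0.308943 * (-1.174598) = -0.362884
  p = 28/123 = 0.227642; ln(p) = -1.479981; p*ln(p) = 0.227642 * (-1.479981) = -0.336906
  p = 18/123 = 0.146341; ln(p) = -1.921816; p*ln(p) = 0.146341 * (-1.921816) = -0.281240
  p = 13/123 = 0.105691; ln(p) = -2.247236; p*ln(p) = 0.105691 * (-2.247236) = -0.237513
  p = 26/123 = 0.211382; ln(p) = -1.554088; p*ln(p) = 0.211382 * (-1.554088) = -0.328506
sum(p*ln(p)) = (-0.362884) + (-0.336906) + (-0.281240) + (-0.237513) + (-0.328506) = -1.547049
H' = -(-1.547049) = 1.547049 ≈ 1.5470

1.5470


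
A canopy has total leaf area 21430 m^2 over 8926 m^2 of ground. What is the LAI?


LAI = 21430 / 8926 = 2.4009 ≈ 2.40

2.40


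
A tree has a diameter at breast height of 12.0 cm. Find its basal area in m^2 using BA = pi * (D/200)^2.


D/200 = 12.0/200 = 0.06 m
(D/200)^2 = 0.06^2 = 0.0036
BA = 3.141593 * 0.0036 = 0.0113097 ≈ 0.0113 m^2

0.0113 m^2


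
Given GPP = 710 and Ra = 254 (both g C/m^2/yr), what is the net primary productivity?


NPP = GPP - Ra = 710 - 254 = 456 g C/m^2/yr

456 g C/m^2/yr


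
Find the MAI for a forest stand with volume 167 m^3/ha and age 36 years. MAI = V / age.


MAI = 167 / 36 = 4.6389 ≈ 4.64 m^3/ha/yr

4.64 m^3/ha/yr


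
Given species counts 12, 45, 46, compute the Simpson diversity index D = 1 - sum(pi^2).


Total N = 12 + 45 + 46 = 103
Per-species terms:
  p = 12/103 = 0.116505; p^2 = 0.116505^2 = 0.013573
  p = 45/103 = 0.436893; p^2 = 0.436893^2 = 0.190875
  p = 46/103 = 0.446602; p^2 = 0.446602^2 = 0.199453
sum(p^2) = 0.013573 + 0.190875 + 0.199453 = 0.403901
D = 1 - 0.403901 = 0.596099 ≈ 0.5961

0.5961


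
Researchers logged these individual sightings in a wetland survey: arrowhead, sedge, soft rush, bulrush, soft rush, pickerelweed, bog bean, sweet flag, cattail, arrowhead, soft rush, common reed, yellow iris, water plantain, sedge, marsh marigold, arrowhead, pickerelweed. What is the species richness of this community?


Total individuals logged = 18
Distinct species (count of individuals): arrowhead (3), sedge (2), soft rush (3), bulrush (1), pickerelweed (2), bog bean (1), sweet flag (1), cattail (1), common reed (1), yellow iris (1), water plantain (1), marsh marigold (1)
Species richness = number of distinct species = 12

12


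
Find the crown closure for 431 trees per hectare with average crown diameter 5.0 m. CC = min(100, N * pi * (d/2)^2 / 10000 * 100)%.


(d/2)^2 = (5.0/2)^2 = 2.5^2 = 6.25
Crown area = 3.141593 * 6.25 = 19.6350 m^2
N * area / 10000 * 100 = 431 * 19.6350 / 10000 * 100 = 84.6269
CC = min(100, 84.6269) = 84.6269 ≈ 84.6%

84.6%


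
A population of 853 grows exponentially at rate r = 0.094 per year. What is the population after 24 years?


r*t = 0.094 * 24 = 2.256
exp(2.256) = 9.54483
N = 853 * 9.54483 = 8141.74 ≈ 8142

8142


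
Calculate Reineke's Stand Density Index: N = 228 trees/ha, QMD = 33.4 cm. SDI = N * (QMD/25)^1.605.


QMD/25 = 33.4/25 = 1.336
(1.336)^1.605 = exp(1.605 * ln(1.336)) = exp(1.605 * 0.289680) = exp(0.464936) = 1.59191
SDI = 228 * 1.59191 = 362.955 ≈ 363

363


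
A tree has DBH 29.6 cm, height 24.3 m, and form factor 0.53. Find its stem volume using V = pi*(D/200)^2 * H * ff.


(D/200)^2 = (29.6/200)^2 = 0.148^2 = 0.021904
BA = 3.141593 * 0.021904 = 0.0688135 m^2
V = 0.0688135 * 24.3 * 0.53 = 0.886249 ≈ 0.886 m^3

0.886 m^3


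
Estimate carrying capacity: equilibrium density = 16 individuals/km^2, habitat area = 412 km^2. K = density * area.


K = 16 * 412 = 6592 individuals

6592 individuals


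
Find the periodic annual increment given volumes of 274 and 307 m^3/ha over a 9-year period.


PAI = (V2 - V1) / period = (307 - 274) / 9 = 33 / 9 = 3.6667 ≈ 3.67 m^3/ha/yr

3.67 m^3/ha/yr


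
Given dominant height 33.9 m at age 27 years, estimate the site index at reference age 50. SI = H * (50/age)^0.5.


50/27 = 1.85185
(1.85185)^0.5 = 1.36083
SI = 33.9 * 1.36083 = 46.1321 ≈ 46.1 m

46.1 m


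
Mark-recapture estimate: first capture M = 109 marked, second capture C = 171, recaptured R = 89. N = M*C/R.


N = M * C / R = 109 * 171 / 89 = 18639 / 89 = 209.43 ≈ 209

209 individuals


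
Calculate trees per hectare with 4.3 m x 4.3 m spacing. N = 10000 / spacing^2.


N = 10000 / 4.3^2 = 10000 / 18.49 = 540.833 ≈ 541 trees/ha

541 trees/ha


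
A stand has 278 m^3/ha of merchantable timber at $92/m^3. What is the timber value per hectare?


Value = 278 * 92 = $25576/ha

$25576/ha


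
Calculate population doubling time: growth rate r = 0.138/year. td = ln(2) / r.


td = ln(2) / 0.138 = 0.693147 / 0.138 = 5.02280 ≈ 5.0 years

5.0 years


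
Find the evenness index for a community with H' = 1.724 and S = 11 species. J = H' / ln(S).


ln(11) = 2.39790
J = H' / ln(S) = 1.724 / 2.39790 = 0.718962 ≈ 0.7190

0.7190


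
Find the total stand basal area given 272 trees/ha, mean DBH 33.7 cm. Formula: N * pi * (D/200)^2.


(D/200)^2 = (33.7/200)^2 = 0.1685^2 = 0.02839225
Individual BA = 3.141593 * 0.02839225 = 0.0891969 m^2
Stand BA = 272 * 0.0891969 = 24.2616 ≈ 24.26 m^2/ha

24.26 m^2/ha


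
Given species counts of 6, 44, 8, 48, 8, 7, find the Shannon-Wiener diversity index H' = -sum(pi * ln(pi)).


Total N = 6 + 44 + 8 + 48 + 8 + 7 = 121
Per-species terms:
  p = 6/121 = 0.049587; ln(p) = -3.004027; p*ln(p) = 0.049587 * (-3.004027) = -0.148961
  p = 44/121 = 0.363636; ln(p) = -1.011602; p*ln(p) = 0.363636 * (-1.011602) = -0.367855
  p = 8/121 = 0.066116; ln(p) = -2.716345; p*ln(p) = 0.066116 * (-2.716345) = -0.179594
  p = 48/121 = 0.396694; ln(p) = -0.924590; p*ln(p) = 0.396694 * (-0.924590) = -0.366779
  p = 8/121 = 0.066116; ln(p) = -2.716345; p*ln(p) = 0.066116 * (-2.716345) = -0.179594
  p = 7/121 = 0.057851; ln(p) = -2.849885; p*ln(p) = 0.057851 * (-2.849885) = -0.164869
sum(p*ln(p)) = (-0.148961) + (-0.367855) + (-0.179594) + (-0.366779) + (-0.179594) + (-0.164869) = -1.407652
H' = -(-1.407652) = 1.407652 ≈ 1.4077

1.4077


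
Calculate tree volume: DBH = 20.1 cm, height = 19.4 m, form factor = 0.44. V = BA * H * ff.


(D/200)^2 = (20.1/200)^2 = 0.1005^2 = 0.01010025
BA = 3.141593 * 0.01010025 = 0.0317309 m^2
V = 0.0317309 * 19.4 * 0.44 = 0.270855 ≈ 0.271 m^3

0.271 m^3


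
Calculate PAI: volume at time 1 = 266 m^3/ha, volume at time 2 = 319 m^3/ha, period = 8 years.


PAI = (V2 - V1) / period = (319 - 266) / 8 = 53 / 8 = 6.6250 ≈ 6.63 m^3/ha/yr

6.63 m^3/ha/yr


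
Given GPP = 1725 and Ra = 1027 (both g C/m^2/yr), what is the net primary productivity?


NPP = GPP - Ra = 1725 - 1027 = 698 g C/m^2/yr

698 g C/m^2/yr


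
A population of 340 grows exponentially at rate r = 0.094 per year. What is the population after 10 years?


r*t = 0.094 * 10 = 0.94
exp(0.94) = 2.55998
N = 340 * 2.55998 = 870.393 ≈ 870

870


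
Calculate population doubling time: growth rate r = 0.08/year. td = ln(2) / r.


td = ln(2) / 0.08 = 0.693147 / 0.08 = 8.66434 ≈ 8.7 years

8.7 years


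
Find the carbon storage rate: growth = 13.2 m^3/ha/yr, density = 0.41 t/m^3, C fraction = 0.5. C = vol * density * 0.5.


C = 13.2 * 0.41 * 0.5 = 2.706 ≈ 2.71 t C/ha/yr

2.71 t C/ha/yr


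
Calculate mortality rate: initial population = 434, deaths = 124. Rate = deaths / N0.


Mortality rate = 124 / 434 = 0.285714 ≈ 0.2857

0.2857


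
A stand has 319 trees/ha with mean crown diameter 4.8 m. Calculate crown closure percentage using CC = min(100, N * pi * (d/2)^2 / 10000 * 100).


(d/2)^2 = (4.8/2)^2 = 2.4^2 = 5.76
Crown area = 3.141593 * 5.76 = 18.0956 m^2
N * area / 10000 * 100 = 319 * 18.0956 / 10000 * 100 = 57.7250
CC = min(100, 57.7250) = 57.7250 ≈ 57.7%

57.7%


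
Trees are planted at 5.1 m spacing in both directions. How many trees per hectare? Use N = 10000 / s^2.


N = 10000 / 5.1^2 = 10000 / 26.01 = 384.468 ≈ 384 trees/ha

384 trees/ha


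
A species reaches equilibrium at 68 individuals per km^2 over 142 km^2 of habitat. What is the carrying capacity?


K = 68 * 142 = 9656 individuals

9656 individuals


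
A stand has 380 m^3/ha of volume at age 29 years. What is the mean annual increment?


MAI = 380 / 29 = 13.1034 ≈ 13.10 m^3/ha/yr

13.10 m^3/ha/yr


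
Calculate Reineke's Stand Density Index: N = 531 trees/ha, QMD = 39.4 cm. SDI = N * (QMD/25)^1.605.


QMD/25 = 39.4/25 = 1.576
(1.576)^1.605 = exp(1.605 * ln(1.576)) = exp(1.605 * 0.454890) = exp(0.730098) = 2.07528
SDI = 531 * 2.07528 = 1101.97 ≈ 1102

1102


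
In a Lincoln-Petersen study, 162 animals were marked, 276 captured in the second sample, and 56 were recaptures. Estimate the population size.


N = M * C / R = 162 * 276 / 56 = 44712 / 56 = 798.43 ≈ 798

798 individuals


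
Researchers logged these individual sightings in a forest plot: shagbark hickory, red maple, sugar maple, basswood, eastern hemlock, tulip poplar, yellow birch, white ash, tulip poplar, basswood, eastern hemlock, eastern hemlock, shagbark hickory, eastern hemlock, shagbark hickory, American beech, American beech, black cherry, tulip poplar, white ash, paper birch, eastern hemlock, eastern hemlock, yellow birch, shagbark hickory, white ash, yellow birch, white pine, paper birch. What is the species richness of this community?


Total individuals logged = 29
Distinct species (count of individuals): shagbark hickory (4), red maple (1), sugar maple (1), basswood (2), eastern hemlock (6), tulip poplar (3), yellow birch (3), white ash (3), American beech (2), black cherry (1), paper birch (2), white pine (1)
Species richness = number of distinct species = 12

12


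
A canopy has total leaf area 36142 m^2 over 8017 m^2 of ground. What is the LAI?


LAI = 36142 / 8017 = 4.5082 ≈ 4.51

4.51


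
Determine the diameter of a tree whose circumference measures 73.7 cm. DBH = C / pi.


DBH = C / pi = 73.7 / 3.141593 = 23.4594 ≈ 23.46 cm

23.46 cm


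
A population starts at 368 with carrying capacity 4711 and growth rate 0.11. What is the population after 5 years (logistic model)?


(K - N0)/N0 = (4711 - 368)/368 = 4343/368 = 11.8016
r*t = 0.11 * 5 = 0.55; exp(-0.55) = 0.576950
11.8016 * 0.576950 = 6.80893
1 + 6.80893 = 7.80893
N = 4711 / 7.80893 = 603.284 ≈ 603

603


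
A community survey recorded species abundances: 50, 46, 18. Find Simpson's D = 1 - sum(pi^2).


Total N = 50 + 46 + 18 = 114
Per-species terms:
  p = 50/114 = 0.438596; p^2 = 0.438596^2 = 0.192366
  p = 46/114 = 0.403509; p^2 = 0.403509^2 = 0.162820
  p = 18/114 = 0.157895; p^2 = 0.157895^2 = 0.024931
sum(p^2) = 0.192366 + 0.162820 + 0.024931 = 0.380117
D = 1 - 0.380117 = 0.619883 ≈ 0.6199

0.6199


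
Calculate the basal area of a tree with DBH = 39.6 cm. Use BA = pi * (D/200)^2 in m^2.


D/200 = 39.6/200 = 0.198 m
(D/200)^2 = 0.198^2 = 0.039204
BA = 3.141593 * 0.039204 = 0.123163 ≈ 0.1232 m^2

0.1232 m^2


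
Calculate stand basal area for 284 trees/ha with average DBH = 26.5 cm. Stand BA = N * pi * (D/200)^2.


(D/200)^2 = (26.5/200)^2 = 0.1325^2 = 0.01755625
Individual BA = 3.141593 * 0.01755625 = 0.0551546 m^2
Stand BA = 284 * 0.0551546 = 15.6639 ≈ 15.66 m^2/ha

15.66 m^2/ha


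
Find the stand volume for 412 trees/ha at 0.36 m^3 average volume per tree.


V_stand = 412 * 0.36 = 148.32 ≈ 148.3 m^3/ha

148.3 m^3/ha


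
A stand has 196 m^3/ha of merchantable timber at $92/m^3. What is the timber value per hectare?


Value = 196 * 92 = $18032/ha

$18032/ha


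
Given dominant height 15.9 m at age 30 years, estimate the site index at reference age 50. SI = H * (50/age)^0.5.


50/30 = 1.66667
(1.66667)^0.5 = 1.29100
SI = 15.9 * 1.29100 = 20.5269 ≈ 20.5 m

20.5 m


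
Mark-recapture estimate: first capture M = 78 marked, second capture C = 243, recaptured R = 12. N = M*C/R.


N = M * C / R = 78 * 243 / 12 = 18954 / 12 = 1579.50 ≈ 1580

1580 individuals


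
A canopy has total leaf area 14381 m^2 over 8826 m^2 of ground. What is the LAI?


LAI = 14381 / 8826 = 1.6294 ≈ 1.63

1.63


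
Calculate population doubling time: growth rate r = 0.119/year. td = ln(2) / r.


td = ln(2) / 0.119 = 0.693147 / 0.119 = 5.82476 ≈ 5.8 years

5.8 years


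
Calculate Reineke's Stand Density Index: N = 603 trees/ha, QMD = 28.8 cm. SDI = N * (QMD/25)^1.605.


QMD/25 = 28.8/25 = 1.152
(1.152)^1.605 = exp(1.605 * ln(1.152)) = exp(1.605 * 0.141500) = exp(0.227108) = 1.25497
SDI = 603 * 1.25497 = 756.747 ≈ 757

757


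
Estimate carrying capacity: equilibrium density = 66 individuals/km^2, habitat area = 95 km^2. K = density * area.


K = 66 * 95 = 6270 individuals

6270 individuals


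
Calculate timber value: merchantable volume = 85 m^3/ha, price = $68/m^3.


Value = 85 * 68 = $5780/ha

$5780/ha


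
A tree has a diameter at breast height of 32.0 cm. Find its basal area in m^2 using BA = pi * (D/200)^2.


D/200 = 32.0/200 = 0.16 m
(D/200)^2 = 0.16^2 = 0.0256
BA = 3.141593 * 0.0256 = 0.0804248 ≈ 0.0804 m^2

0.0804 m^2


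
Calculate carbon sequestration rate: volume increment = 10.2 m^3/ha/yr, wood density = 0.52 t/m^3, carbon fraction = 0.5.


C = 10.2 * 0.52 * 0.5 = 2.652 ≈ 2.65 t C/ha/yr

2.65 t C/ha/yr


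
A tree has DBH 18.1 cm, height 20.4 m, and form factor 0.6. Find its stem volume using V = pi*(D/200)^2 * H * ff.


(D/200)^2 = (18.1/200)^2 = 0.0905^2 = 0.00819025
BA = 3.141593 * 0.00819025 = 0.0257304 m^2
V = 0.0257304 * 20.4 * 0.6 = 0.314940 ≈ 0.315 m^3

0.315 m^3


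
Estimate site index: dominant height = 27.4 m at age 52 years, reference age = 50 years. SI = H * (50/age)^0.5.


50/52 = 0.961538
(0.961538)^0.5 = 0.980580
SI = 27.4 * 0.980580 = 26.8679 ≈ 26.9 m

26.9 m


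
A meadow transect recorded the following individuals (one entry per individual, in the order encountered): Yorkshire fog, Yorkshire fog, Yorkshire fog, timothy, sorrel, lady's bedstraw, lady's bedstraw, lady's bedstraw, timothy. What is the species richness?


Total individuals logged = 9
Distinct species (count of individuals): Yorkshire fog (3), timothy (2), sorrel (1), lady's bedstraw (3)
Species richness = number of distinct species = 4

4


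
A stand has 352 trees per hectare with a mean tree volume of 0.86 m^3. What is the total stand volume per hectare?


V_stand = 352 * 0.86 = 302.72 ≈ 302.7 m^3/ha

302.7 m^3/ha


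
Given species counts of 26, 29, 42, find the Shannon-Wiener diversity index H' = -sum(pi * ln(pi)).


Total N = 26 + 29 + 42 = 97
Per-species terms:
  p = 26/97 = 0.268041; ln(p) = -1.316615; p*ln(p) = 0.268041 * (-1.316615) = -0.352907
  p = 29/97 = 0.298969; ln(p) = -1.207415; p*ln(p) = 0.298969 * (-1.207415) = -0.360980
  p = 42/97 = 0.432990; ln(p) = -0.837041; p*ln(p) = 0.432990 * (-0.837041) = -0.362430
sum(p*ln(p)) = (-0.352907) + (-0.360980) + (-0.362430) = -1.076317
H' = -(-1.076317) = 1.076317 ≈ 1.0763

1.0763


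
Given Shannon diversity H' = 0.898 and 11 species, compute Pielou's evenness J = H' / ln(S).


ln(11) = 2.39790
J = H' / ln(S) = 0.898 / 2.39790 = 0.374494 ≈ 0.3745

0.3745


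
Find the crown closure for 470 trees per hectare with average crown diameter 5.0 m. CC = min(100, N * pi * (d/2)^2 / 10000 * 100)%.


(d/2)^2 = (5.0/2)^2 = 2.5^2 = 6.25
Crown area = 3.141593 * 6.25 = 19.6350 m^2
N * area / 10000 * 100 = 470 * 19.6350 / 10000 * 100 = 92.2845
CC = min(100, 92.2845) = 92.2845 ≈ 92.3%

92.3%


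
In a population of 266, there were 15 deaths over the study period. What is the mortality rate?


Mortality rate = 15 / 266 = 0.056391 ≈ 0.0564

0.0564


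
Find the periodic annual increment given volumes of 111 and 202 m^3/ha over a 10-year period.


PAI = (V2 - V1) / period = (202 - 111) / 10 = 91 / 10 = 9.10 m^3/ha/yr

9.10 m^3/ha/yr


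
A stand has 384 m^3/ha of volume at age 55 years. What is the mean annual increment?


MAI = 384 / 55 = 6.9818 ≈ 6.98 m^3/ha/yr

6.98 m^3/ha/yr


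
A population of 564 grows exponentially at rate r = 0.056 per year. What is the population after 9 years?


r*t = 0.056 * 9 = 0.504
exp(0.504) = 1.65533
N = 564 * 1.65533 = 933.606 ≈ 934

934


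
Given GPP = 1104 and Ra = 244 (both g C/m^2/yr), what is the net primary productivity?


NPP = GPP - Ra = 1104 - 244 = 860 g C/m^2/yr

860 g C/m^2/yr


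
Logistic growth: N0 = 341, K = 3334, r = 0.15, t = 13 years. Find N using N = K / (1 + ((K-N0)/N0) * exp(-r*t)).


(K - N0)/N0 = (3334 - 341)/341 = 2993/341 = 8.77713
r*t = 0.15 * 13 = 1.95; exp(-1.95) = 0.142274
8.77713 * 0.142274 = 1.24876
1 + 1.24876 = 2.24876
N = 3334 / 2.24876 = 1482.59 ≈ 1483

1483


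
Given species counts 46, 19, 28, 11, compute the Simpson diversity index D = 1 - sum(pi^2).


Total N = 46 + 19 + 28 + 11 = 104
Per-species terms:
  p = 46/104 = 0.442308; p^2 = 0.442308^2 = 0.195636
  p = 19/104 = 0.182692; p^2 = 0.182692^2 = 0.033376
  p = 28/104 = 0.269231; p^2 = 0.269231^2 = 0.072485
  p = 11/104 = 0.105769; p^2 = 0.105769^2 = 0.011187
sum(p^2) = 0.195636 + 0.033376 + 0.072485 + 0.011187 = 0.312684
D = 1 - 0.312684 = 0.687316 ≈ 0.6873

0.6873


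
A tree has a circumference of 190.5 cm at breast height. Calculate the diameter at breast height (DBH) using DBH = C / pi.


DBH = C / pi = 190.5 / 3.141593 = 60.6380 ≈ 60.64 cm

60.64 cm


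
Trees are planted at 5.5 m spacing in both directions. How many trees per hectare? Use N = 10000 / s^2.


N = 10000 / 5.5^2 = 10000 / 30.25 = 330.579 ≈ 331 trees/ha

331 trees/ha


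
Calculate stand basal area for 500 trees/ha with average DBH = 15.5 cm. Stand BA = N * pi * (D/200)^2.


(D/200)^2 = (15.5/200)^2 = 0.0775^2 = 0.00600625
Individual BA = 3.141593 * 0.00600625 = 0.0188692 m^2
Stand BA = 500 * 0.0188692 = 9.43460 ≈ 9.43 m^2/ha

9.43 m^2/ha


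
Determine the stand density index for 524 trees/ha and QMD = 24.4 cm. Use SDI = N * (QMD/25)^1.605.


QMD/25 = 24.4/25 = 0.976
(0.976)^1.605 = exp(1.605 * ln(0.976)) = exp(1.605 * (-0.0242927)) = exp(-0.0389898) = 0.961761
SDI = 524 * 0.961761 = 503.963 ≈ 504

504


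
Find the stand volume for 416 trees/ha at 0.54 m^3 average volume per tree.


V_stand = 416 * 0.54 = 224.64 ≈ 224.6 m^3/ha

224.6 m^3/ha


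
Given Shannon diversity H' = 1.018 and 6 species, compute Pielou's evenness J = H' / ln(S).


ln(6) = 1.79176
J = H' / ln(S) = 1.018 / 1.79176 = 0.568156 ≈ 0.5682

0.5682


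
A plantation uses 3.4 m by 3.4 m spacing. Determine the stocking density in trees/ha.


N = 10000 / 3.4^2 = 10000 / 11.56 = 865.052 ≈ 865 trees/ha

865 trees/ha


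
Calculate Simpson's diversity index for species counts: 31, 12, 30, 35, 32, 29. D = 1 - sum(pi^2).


Total N = 31 + 12 + 30 + 35 + 32 + 29 = 169
Per-species terms:
  p = 31/169 = 0.183432; p^2 = 0.183432^2 = 0.033647
  p = 12/169 = 0.071006; p^2 = 0.071006^2 = 0.005042
  p = 30/169 = 0.177515; p^2 = 0.177515^2 = 0.031512
  p = 35/169 = 0.207101; p^2 = 0.207101^2 = 0.042891
  p = 32/169 = 0.189349; p^2 = 0.189349^2 = 0.035853
  p = 29/169 = 0.171598; p^2 = 0.171598^2 = 0.029446
sum(p^2) = 0.033647 + 0.005042 + 0.031512 + 0.042891 + 0.035853 + 0.029446 = 0.178391
D = 1 - 0.178391 = 0.821609 ≈ 0.8216

0.8216


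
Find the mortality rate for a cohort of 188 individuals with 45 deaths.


Mortality rate = 45 / 188 = 0.239362 ≈ 0.2394

0.2394


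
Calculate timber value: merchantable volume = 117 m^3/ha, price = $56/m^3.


Value = 117 * 56 = $6552/ha

$6552/ha


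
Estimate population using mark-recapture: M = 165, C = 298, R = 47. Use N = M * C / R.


N = M * C / R = 165 * 298 / 47 = 49170 / 47 = 1046.17 ≈ 1046

1046 individuals


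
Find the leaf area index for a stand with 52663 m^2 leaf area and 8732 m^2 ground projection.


LAI = 52663 / 8732 = 6.0310 ≈ 6.03

6.03


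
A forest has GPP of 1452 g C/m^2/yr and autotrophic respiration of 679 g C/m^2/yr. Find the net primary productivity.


NPP = GPP - Ra = 1452 - 679 = 773 g C/m^2/yr

773 g C/m^2/yr


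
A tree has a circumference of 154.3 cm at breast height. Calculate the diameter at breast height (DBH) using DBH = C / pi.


DBH = C / pi = 154.3 / 3.141593 = 49.1152 ≈ 49.12 cm

49.12 cm


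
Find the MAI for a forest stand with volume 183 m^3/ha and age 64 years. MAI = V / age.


MAI = 183 / 64 = 2.8594 ≈ 2.86 m^3/ha/yr

2.86 m^3/ha/yr


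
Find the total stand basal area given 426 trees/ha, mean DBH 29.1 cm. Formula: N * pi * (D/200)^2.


(D/200)^2 = (29.1/200)^2 = 0.1455^2 = 0.02117025
Individual BA = 3.141593 * 0.02117025 = 0.0665083 m^2
Stand BA = 426 * 0.0665083 = 28.3325 ≈ 28.33 m^2/ha

28.33 m^2/ha


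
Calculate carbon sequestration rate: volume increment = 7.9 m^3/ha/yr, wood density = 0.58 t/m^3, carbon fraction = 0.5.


C = 7.9 * 0.58 * 0.5 = 2.291 ≈ 2.29 t C/ha/yr

2.29 t C/ha/yr


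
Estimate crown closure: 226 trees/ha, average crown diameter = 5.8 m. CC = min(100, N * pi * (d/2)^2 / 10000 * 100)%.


(d/2)^2 = (5.8/2)^2 = 2.9^2 = 8.41
Crown area = 3.141593 * 8.41 = 26.4208 m^2
N * area / 10000 * 100 = 226 * 26.4208 / 10000 * 100 = 59.7110
CC = min(100, 59.7110) = 59.7110 ≈ 59.7%

59.7%


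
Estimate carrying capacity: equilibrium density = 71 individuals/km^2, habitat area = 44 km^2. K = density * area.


K = 71 * 44 = 3124 individuals

3124 individuals


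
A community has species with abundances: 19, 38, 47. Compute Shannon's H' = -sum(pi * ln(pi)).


Total N = 19 + 38 + 47 = 104
Per-species terms:
  p = 19/104 = 0.182692; ln(p) = -1.699954; p*ln(p) = 0.182692 * (-1.699954) = -0.310568
  p = 38/104 = 0.365385; ln(p) = -1.006804; p*ln(p) = 0.365385 * (-1.006804) = -0.367871
  p = 47/104 = 0.451923; ln(p) = -0.794243; p*ln(p) = 0.451923 * (-0.794243) = -0.358937
sum(p*ln(p)) = (-0.310568) + (-0.367871) + (-0.358937) = -1.037376
H' = -(-1.037376) = 1.037376 ≈ 1.0374

1.0374


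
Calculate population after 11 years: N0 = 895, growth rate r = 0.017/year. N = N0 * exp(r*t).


r*t = 0.017 * 11 = 0.187
exp(0.187) = 1.20563
N = 895 * 1.20563 = 1079.04 ≈ 1079

1079


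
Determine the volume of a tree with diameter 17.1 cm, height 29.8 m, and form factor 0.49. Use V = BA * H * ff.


(D/200)^2 = (17.1/200)^2 = 0.0855^2 = 0.00731025
BA = 3.141593 * 0.00731025 = 0.0229658 m^2
V = 0.0229658 * 29.8 * 0.49 = 0.335347 ≈ 0.335 m^3

0.335 m^3


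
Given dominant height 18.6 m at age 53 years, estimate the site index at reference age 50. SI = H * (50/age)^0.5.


50/53 = 0.943396
(0.943396)^0.5 = 0.971286
SI = 18.6 * 0.971286 = 18.0659 ≈ 18.1 m

18.1 m


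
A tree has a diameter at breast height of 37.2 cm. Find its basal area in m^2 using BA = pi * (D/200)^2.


D/200 = 37.2/200 = 0.186 m
(D/200)^2 = 0.186^2 = 0.034596
BA = 3.141593 * 0.034596 = 0.108687 ≈ 0.1087 m^2

0.1087 m^2


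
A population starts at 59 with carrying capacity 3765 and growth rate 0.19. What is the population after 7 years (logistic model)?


(K - N0)/N0 = (3765 - 59)/59 = 3706/59 = 62.8136
r*t = 0.19 * 7 = 1.33; exp(-1.33) = 0.264477
62.8136 * 0.264477 = 16.6128
1 + 16.6128 = 17.6128
N = 3765 / 17.6128 = 213.765 ≈ 214

214


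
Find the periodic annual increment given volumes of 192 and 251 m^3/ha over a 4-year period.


PAI = (V2 - V1) / period = (251 - 192) / 4 = 59 / 4 = 14.75 m^3/ha/yr

14.75 m^3/ha/yr


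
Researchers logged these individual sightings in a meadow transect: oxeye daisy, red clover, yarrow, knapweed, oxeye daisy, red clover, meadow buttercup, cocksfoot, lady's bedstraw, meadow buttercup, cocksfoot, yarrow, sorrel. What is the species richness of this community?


Total individuals logged = 13
Distinct species (count of individuals): oxeye daisy (2), red clover (2), yarrow (2), knapweed (1), meadow buttercup (2), cocksfoot (2), lady's bedstraw (1), sorrel (1)
Species richness = number of distinct species = 8

8


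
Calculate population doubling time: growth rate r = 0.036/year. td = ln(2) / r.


td = ln(2) / 0.036 = 0.693147 / 0.036 = 19.2541 ≈ 19.3 years

19.3 years


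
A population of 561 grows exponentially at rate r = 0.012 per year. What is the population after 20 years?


r*t = 0.012 * 20 = 0.24
exp(0.24) = 1.27125
N = 561 * 1.27125 = 713.171 ≈ 713

713


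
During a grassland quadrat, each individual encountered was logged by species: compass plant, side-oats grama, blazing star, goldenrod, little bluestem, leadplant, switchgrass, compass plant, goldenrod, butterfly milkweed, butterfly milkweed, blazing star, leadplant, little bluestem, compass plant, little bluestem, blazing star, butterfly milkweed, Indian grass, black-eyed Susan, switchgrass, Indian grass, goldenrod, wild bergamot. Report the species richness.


Total individuals logged = 24
Distinct species (count of individuals): compass plant (3), side-oats grama (1), blazing star (3), goldenrod (3), little bluestem (3), leadplant (2), switchgrass (2), butterfly milkweed (3), Indian grass (2), black-eyed Susan (1), wild bergamot (1)
Species richness = number of distinct species = 11

11


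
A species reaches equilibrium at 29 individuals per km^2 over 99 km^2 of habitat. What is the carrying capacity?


K = 29 * 99 = 2871 individuals

2871 individuals


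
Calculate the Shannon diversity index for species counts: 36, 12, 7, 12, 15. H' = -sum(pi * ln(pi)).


Total N = 36 + 12 + 7 + 12 + 15 = 82
Per-species terms:
  p = 36/82 = 0.439024; ln(p) = -0.823201; p*ln(p) = 0.439024 * (-0.823201) = -0.361405
  p = 12/82 = 0.146341; ln(p) = -1.921816; p*ln(p) = 0.146341 * (-1.921816) = -0.281240
  p = 7/82 = 0.085366; ln(p) = -2.460807; p*ln(p) = 0.085366 * (-2.460807) = -0.210069
  p = 12/82 = 0.146341; ln(p) = -1.921816; p*ln(p) = 0.146341 * (-1.921816) = -0.281240
  p = 15/82 = 0.182927; ln(p) = -1.698668; p*ln(p) = 0.182927 * (-1.698668) = -0.310732
sum(p*ln(p)) = (-0.361405) + (-0.281240) + (-0.210069) + (-0.281240) + (-0.310732) = -1.444686
H' = -(-1.444686) = 1.444686 ≈ 1.4447

1.4447


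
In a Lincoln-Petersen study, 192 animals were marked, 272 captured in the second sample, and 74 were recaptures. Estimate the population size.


N = M * C / R = 192 * 272 / 74 = 52224 / 74 = 705.73 ≈ 706

706 individuals


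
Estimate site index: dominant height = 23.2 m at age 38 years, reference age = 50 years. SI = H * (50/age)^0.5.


50/38 = 1.31579
(1.31579)^0.5 = 1.14708
SI = 23.2 * 1.14708 = 26.6123 ≈ 26.6 m

26.6 m


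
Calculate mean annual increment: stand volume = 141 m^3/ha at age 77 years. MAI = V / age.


MAI = 141 / 77 = 1.8312 ≈ 1.83 m^3/ha/yr

1.83 m^3/ha/yr


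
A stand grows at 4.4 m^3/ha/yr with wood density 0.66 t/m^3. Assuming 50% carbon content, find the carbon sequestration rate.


C = 4.4 * 0.66 * 0.5 = 1.452 ≈ 1.45 t C/ha/yr

1.45 t C/ha/yr


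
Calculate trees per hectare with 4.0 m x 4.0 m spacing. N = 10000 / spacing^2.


N = 10000 / 4.0^2 = 10000 / 16 = 625.000 ≈ 625 trees/ha

625 trees/ha


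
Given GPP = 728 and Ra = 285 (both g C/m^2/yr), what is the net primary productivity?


NPP = GPP - Ra = 728 - 285 = 443 g C/m^2/yr

443 g C/m^2/yr


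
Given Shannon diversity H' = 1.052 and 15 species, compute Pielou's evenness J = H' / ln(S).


ln(15) = 2.70805
J = H' / ln(S) = 1.052 / 2.70805 = 0.388471 ≈ 0.3885

0.3885


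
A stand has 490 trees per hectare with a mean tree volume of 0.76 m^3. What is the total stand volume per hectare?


V_stand = 490 * 0.76 = 372.4 m^3/ha

372.4 m^3/ha


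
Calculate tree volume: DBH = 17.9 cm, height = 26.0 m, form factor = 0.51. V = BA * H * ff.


(D/200)^2 = (17.9/200)^2 = 0.0895^2 = 0.00801025
BA = 3.141593 * 0.00801025 = 0.0251649 m^2
V = 0.0251649 * 26.0 * 0.51 = 0.333687 ≈ 0.334 m^3

0.334 m^3


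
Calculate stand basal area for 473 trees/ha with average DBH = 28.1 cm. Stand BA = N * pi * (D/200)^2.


(D/200)^2 = (28.1/200)^2 = 0.1405^2 = 0.01974025
Individual BA = 3.141593 * 0.01974025 = 0.0620158 m^2
Stand BA = 473 * 0.0620158 = 29.3335 ≈ 29.33 m^2/ha

29.33 m^2/ha


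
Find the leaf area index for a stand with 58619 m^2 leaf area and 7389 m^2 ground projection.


LAI = 58619 / 7389 = 7.9333 ≈ 7.93

7.93


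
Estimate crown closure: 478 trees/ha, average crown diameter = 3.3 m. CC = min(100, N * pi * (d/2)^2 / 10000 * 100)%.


(d/2)^2 = (3.3/2)^2 = 1.65^2 = 2.7225
Crown area = 3.141593 * 2.7225 = 8.55299 m^2
N * area / 10000 * 100 = 478 * 8.55299 / 10000 * 100 = 40.8833
CC = min(100, 40.8833) = 40.8833 ≈ 40.9%

40.9%


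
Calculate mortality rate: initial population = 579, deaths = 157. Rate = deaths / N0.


Mortality rate = 157 / 579 = 0.271157 ≈ 0.2712

0.2712


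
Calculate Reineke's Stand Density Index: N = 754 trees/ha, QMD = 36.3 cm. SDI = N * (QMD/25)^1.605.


QMD/25 = 36.3/25 = 1.452
(1.452)^1.605 = exp(1.605 * ln(1.452)) = exp(1.605 * 0.372942) = exp(0.598572) = 1.81952
SDI = 754 * 1.81952 = 1371.92 ≈ 1372

1372


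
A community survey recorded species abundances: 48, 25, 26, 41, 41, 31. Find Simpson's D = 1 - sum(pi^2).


Total N = 48 + 25 + 26 + 41 + 41 + 31 = 212
Per-species terms:
  p = 48/212 = 0.226415; p^2 = 0.226415^2 = 0.051264
  p = 25/212 = 0.117925; p^2 = 0.117925^2 = 0.013906
  p = 26/212 = 0.122642; p^2 = 0.122642^2 = 0.015041
  p = 41/212 = 0.193396; p^2 = 0.193396^2 = 0.037402
  p = 41/212 = 0.193396; p^2 = 0.193396^2 = 0.037402
  p = 31/212 = 0.146226; p^2 = 0.146226^2 = 0.021382
sum(p^2) = 0.051264 + 0.013906 + 0.015041 + 0.037402 + 0.037402 + 0.021382 = 0.176397
D = 1 - 0.176397 = 0.823603 ≈ 0.8236

0.8236


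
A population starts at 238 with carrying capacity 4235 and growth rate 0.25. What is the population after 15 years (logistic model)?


(K - N0)/N0 = (4235 - 238)/238 = 3997/238 = 16.7941
r*t = 0.25 * 15 = 3.75; exp(-3.75) = 0.0235177
16.7941 * 0.0235177 = 0.394959
1 + 0.394959 = 1.39496
N = 4235 / 1.39496 = 3035.93 ≈ 3036

3036


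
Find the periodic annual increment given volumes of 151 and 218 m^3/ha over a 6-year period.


PAI = (V2 - V1) / period = (218 - 151) / 6 = 67 / 6 = 11.1667 ≈ 11.17 m^3/ha/yr

11.17 m^3/ha/yr
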